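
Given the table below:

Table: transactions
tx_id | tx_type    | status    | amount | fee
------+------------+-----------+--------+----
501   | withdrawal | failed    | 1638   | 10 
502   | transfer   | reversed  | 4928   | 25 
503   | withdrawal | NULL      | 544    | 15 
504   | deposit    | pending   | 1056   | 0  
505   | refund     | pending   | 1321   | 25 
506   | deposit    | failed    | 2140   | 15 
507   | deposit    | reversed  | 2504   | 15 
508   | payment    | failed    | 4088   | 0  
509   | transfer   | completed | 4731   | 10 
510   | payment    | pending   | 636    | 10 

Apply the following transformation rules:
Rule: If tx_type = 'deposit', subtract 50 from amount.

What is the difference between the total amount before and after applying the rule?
150

Step 1: Original sum of amount = 23586
Step 2: 3 records have tx_type = 'deposit'
Step 3: Each affected record changes by -50
Step 4: Total change = 3 × -50 = -150
Step 5: New sum = 23586 + -150 = 23436
Step 6: Difference = |23436 - 23586| = 150
        (Sum decreased by 150)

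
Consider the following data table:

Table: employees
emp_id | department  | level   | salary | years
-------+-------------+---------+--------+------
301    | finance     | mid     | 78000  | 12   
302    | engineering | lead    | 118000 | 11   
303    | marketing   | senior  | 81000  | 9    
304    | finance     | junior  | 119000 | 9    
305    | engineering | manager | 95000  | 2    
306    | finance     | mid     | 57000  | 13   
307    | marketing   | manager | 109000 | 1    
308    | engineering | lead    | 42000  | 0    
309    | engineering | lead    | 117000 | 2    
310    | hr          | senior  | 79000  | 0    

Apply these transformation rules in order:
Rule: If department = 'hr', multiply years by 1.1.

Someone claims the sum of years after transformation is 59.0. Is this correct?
Yes, the result is correct.

Step 1: Calculate the correct sum after transformation
Step 2: Apply multiplier 1.1 to records where department = 'hr'
Step 3: Correct result = 59.0
Step 4: Claimed result = 59.0
Step 5: 59.0 = 59.0 ✓
Conclusion: The claimed result is correct.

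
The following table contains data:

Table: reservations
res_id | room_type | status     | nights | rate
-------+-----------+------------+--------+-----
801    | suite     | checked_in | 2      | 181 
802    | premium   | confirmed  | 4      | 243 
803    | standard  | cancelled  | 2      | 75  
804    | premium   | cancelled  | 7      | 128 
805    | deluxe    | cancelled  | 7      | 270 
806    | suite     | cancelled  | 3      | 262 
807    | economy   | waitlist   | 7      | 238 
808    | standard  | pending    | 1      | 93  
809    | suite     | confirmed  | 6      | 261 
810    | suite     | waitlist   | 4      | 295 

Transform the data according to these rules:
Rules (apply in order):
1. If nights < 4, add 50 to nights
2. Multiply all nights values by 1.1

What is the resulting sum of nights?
267.3

Step 1: Apply Rule 1 - Add 50 to records with nights < 4
  - 4 records affected: 8 + (4 × 50) = 208
  - Unaffected records: 35
  - Sum after Rule 1: 243
Step 2: Apply Rule 2 - Multiply all by 1.1
  - 243 × 1.1 = 267.3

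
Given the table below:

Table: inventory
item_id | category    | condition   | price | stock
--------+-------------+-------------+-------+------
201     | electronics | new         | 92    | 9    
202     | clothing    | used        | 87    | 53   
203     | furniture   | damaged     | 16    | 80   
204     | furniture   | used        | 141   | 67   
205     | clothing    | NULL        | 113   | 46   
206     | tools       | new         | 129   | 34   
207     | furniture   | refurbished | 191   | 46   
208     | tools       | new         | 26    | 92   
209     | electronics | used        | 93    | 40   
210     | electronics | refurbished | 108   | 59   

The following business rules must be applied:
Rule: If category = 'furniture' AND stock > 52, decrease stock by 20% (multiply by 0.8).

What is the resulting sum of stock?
496.6

Step 1: Find records where category = 'furniture' AND stock > 52
Step 2: 2 records match, summing to 147
Step 3: After multiplier: 147 × 0.8 = 117.6
Step 4: Unaffected records sum: 379
Step 5: Final sum = 117.6 + 379 = 496.6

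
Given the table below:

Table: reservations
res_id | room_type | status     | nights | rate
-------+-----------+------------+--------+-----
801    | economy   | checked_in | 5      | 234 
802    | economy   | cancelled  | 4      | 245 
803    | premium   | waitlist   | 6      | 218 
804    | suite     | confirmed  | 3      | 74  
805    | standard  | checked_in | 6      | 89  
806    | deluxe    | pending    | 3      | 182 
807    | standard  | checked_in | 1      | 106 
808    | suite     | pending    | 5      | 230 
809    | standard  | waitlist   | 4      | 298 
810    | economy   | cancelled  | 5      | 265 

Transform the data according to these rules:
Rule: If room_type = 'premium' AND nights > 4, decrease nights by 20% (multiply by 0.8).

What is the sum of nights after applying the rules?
40.8

Step 1: Find records where room_type = 'premium' AND nights > 4
Step 2: 1 records match, summing to 6
Step 3: After multiplier: 6 × 0.8 = 4.8
Step 4: Unaffected records sum: 36
Step 5: Final sum = 4.8 + 36 = 40.8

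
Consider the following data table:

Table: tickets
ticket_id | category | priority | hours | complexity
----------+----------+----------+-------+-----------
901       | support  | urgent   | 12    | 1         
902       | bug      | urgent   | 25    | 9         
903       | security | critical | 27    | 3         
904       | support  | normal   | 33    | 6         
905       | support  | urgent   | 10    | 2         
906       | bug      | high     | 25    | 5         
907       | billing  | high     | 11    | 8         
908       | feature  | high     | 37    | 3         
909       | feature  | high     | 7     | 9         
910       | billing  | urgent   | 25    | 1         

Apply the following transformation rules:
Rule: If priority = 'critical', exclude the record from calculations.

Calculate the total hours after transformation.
185

Step 1: Identify records where priority = 'critical'
Step 2: The excluded records sum to 27
Step 3: Original total hours = 212
Step 4: Remaining total = 212 - 27 = 185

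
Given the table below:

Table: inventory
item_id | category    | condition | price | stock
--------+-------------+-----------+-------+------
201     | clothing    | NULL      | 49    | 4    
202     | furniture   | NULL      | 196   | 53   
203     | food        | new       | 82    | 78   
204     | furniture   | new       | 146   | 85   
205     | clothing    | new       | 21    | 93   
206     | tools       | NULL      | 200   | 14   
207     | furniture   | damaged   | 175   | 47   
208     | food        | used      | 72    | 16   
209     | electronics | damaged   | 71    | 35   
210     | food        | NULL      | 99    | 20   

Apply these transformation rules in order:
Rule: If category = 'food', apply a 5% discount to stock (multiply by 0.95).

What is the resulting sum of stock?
439.3

Step 1: Records with category = 'food' have total stock = 114
Step 2: Apply multiplier: 114 × 0.95 = 108.3
Step 3: Other records total: 331
Step 4: Final sum = 108.3 + 331 = 439.3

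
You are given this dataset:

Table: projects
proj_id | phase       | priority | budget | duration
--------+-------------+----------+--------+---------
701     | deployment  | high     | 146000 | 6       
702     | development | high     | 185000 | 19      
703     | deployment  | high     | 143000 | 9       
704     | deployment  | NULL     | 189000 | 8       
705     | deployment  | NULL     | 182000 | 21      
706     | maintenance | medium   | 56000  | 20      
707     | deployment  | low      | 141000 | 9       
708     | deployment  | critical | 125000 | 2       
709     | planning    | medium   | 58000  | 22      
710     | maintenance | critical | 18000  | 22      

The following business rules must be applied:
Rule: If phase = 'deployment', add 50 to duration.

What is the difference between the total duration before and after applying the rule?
300

Step 1: Original sum of duration = 138
Step 2: 6 records have phase = 'deployment'
Step 3: Each affected record changes by 50
Step 4: Total change = 6 × 50 = 300
Step 5: New sum = 138 + 300 = 438
Step 6: Difference = |438 - 138| = 300
        (Sum increased by 300)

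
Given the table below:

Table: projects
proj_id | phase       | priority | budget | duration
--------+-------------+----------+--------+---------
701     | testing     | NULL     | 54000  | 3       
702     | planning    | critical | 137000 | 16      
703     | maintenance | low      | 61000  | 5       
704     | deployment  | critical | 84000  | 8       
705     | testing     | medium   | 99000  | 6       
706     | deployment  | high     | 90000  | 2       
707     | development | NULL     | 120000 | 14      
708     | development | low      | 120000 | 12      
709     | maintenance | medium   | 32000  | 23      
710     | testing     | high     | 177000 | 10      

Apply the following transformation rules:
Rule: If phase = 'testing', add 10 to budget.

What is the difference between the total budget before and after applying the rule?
30

Step 1: Original sum of budget = 974000
Step 2: 3 records have phase = 'testing'
Step 3: Each affected record changes by 10
Step 4: Total change = 3 × 10 = 30
Step 5: New sum = 974000 + 30 = 974030
Step 6: Difference = |974030 - 974000| = 30
        (Sum increased by 30)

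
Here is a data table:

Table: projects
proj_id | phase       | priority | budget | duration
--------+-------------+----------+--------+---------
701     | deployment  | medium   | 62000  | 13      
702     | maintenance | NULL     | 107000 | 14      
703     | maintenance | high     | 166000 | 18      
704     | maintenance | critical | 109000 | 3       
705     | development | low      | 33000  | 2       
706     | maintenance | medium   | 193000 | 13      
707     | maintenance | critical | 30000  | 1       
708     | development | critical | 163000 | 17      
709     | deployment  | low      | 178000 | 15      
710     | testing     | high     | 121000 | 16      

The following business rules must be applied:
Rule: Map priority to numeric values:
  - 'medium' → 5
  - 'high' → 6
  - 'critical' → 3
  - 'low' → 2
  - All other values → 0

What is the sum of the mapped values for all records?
35

Step 1: Apply mapping to each record
Step 2: Count by status:
  'medium': 2 records × 5 = 10
  'high': 2 records × 6 = 12
  'critical': 3 records × 3 = 9
  'low': 2 records × 2 = 4
Step 3: Sum all mapped values = 35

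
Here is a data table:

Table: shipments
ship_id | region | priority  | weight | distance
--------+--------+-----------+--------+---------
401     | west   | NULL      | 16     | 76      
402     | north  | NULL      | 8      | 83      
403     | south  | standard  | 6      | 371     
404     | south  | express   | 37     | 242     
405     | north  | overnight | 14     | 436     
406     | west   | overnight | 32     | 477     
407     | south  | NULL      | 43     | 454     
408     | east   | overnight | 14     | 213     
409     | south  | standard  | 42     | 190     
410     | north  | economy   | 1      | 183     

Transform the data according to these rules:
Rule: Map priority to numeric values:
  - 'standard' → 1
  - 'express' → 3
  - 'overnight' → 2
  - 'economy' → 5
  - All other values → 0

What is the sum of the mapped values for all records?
16

Step 1: Apply mapping to each record
Step 2: Count by status:
  'standard': 2 records × 1 = 2
  'express': 1 records × 3 = 3
  'overnight': 3 records × 2 = 6
  'economy': 1 records × 5 = 5
Step 3: Sum all mapped values = 16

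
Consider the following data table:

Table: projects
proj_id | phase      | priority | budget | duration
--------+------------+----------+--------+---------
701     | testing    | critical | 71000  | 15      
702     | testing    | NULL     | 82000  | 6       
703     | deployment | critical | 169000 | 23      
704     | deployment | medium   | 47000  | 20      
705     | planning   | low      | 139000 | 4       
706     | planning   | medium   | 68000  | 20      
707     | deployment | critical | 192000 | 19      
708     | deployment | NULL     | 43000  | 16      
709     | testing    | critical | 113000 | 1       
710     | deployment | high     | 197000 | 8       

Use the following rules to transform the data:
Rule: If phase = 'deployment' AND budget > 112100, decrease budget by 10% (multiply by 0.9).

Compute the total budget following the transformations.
1065200.0

Step 1: Find records where phase = 'deployment' AND budget > 112100
Step 2: 3 records match, summing to 558000
Step 3: After multiplier: 558000 × 0.9 = 502200.0
Step 4: Unaffected records sum: 563000
Step 5: Final sum = 502200.0 + 563000 = 1065200.0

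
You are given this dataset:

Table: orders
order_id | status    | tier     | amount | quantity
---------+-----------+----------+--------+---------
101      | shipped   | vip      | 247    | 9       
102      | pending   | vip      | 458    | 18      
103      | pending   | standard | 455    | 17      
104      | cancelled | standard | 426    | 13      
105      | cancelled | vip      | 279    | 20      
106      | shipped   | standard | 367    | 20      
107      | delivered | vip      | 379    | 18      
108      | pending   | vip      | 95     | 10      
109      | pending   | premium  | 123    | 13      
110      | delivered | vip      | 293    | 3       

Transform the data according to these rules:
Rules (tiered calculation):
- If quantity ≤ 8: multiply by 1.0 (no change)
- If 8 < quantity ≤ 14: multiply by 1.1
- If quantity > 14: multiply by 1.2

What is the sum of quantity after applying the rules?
164.1

Step 1: Tier 1 (quantity ≤ 8): 1 records, sum = 3 × 1.0 = 3.0
Step 2: Tier 2 (8 < quantity ≤ 14): 4 records, sum = 45 × 1.1 = 49.5
Step 3: Tier 3 (quantity > 14): 5 records, sum = 93 × 1.2 = 111.6
Step 4: Final sum = 3.0 + 49.5 + 111.6 = 164.1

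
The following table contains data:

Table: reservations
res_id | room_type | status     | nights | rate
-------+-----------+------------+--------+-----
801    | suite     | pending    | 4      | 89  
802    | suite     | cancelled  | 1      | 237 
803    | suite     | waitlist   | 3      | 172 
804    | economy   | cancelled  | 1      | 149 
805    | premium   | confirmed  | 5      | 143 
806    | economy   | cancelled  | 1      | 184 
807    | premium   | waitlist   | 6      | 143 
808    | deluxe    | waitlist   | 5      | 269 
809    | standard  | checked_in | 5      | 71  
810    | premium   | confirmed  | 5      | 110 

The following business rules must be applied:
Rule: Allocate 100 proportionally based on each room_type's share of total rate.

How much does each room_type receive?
deluxe: 17.17, economy: 21.25, premium: 25.27, standard: 4.53, suite: 31.78

Step 1: Calculate total rate = 1567
Step 2: Calculate each room_type's proportion:
  deluxe: 269/1567 = 17.17% → 17.17
  economy: 333/1567 = 21.25% → 21.25
  premium: 396/1567 = 25.27% → 25.27
  standard: 71/1567 = 4.53% → 4.53
  suite: 498/1567 = 31.78% → 31.78
Step 3: Verify: sum of allocations ≈ 100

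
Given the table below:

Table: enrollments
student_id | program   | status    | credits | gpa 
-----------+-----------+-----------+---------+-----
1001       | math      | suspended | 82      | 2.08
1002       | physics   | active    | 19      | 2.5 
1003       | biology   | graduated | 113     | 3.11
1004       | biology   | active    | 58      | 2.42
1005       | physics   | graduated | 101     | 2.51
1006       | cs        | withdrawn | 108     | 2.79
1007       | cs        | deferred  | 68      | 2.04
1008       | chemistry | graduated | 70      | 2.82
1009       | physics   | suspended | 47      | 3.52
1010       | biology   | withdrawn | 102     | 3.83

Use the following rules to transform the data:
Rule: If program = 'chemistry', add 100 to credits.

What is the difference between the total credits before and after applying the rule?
100

Step 1: Original sum of credits = 768
Step 2: 1 records have program = 'chemistry'
Step 3: Each affected record changes by 100
Step 4: Total change = 1 × 100 = 100
Step 5: New sum = 768 + 100 = 868
Step 6: Difference = |868 - 768| = 100
        (Sum increased by 100)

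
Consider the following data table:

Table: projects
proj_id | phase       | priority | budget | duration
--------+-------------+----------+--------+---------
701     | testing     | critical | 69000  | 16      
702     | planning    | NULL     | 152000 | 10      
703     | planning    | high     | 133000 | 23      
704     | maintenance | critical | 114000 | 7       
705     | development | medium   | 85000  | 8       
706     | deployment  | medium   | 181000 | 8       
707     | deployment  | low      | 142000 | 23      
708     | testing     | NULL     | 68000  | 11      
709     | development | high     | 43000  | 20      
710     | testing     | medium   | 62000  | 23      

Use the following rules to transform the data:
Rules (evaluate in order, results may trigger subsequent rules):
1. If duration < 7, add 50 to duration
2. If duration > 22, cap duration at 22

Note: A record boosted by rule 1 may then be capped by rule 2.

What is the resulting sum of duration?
146

Step 1: Apply rule 1 to records with duration < 7
  - 0 records get bonus of 50
  - Of these, 0 records then exceed 22 and get capped
Step 2: Apply rule 2 to records with duration > 22
  - 3 records (original) are capped
Step 3: Calculate final sum = 146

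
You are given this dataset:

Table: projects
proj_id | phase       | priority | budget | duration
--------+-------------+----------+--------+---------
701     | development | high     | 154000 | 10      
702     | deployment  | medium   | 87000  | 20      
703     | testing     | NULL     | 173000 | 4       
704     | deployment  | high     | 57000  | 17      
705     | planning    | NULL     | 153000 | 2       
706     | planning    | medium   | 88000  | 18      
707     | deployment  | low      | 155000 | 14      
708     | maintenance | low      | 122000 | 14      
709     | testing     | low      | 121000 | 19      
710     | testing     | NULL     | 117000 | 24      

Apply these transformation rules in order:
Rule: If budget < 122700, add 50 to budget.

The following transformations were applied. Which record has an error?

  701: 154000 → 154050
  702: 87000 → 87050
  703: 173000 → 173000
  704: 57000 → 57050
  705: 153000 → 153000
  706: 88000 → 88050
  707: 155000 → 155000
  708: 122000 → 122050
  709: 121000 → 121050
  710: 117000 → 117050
Record 701 has an error. The correct transformed value should be 154000, not 154050.

Step 1: Check each record against the rule
Step 2: Record 701 has budget = 154000
Step 3: Since 154000 >= 122700, the bonus should not have been applied
Step 4: Correct value = 154000, but claimed value = 154050
Conclusion: Record 701 has the error.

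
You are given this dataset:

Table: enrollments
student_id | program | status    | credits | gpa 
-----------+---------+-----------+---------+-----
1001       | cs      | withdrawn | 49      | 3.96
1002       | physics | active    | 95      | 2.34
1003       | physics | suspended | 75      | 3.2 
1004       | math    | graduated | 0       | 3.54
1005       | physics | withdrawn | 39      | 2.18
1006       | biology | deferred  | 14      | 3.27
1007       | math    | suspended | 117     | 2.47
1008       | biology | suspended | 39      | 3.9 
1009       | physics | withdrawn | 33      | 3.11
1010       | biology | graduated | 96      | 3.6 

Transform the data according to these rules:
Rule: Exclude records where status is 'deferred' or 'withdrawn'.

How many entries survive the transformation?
6

Step 1: Count records to exclude
  - 1 (deferred) + 3 (withdrawn) = 4 records
Step 2: Total records: 10
Step 3: Remaining = 10 - 4 = 6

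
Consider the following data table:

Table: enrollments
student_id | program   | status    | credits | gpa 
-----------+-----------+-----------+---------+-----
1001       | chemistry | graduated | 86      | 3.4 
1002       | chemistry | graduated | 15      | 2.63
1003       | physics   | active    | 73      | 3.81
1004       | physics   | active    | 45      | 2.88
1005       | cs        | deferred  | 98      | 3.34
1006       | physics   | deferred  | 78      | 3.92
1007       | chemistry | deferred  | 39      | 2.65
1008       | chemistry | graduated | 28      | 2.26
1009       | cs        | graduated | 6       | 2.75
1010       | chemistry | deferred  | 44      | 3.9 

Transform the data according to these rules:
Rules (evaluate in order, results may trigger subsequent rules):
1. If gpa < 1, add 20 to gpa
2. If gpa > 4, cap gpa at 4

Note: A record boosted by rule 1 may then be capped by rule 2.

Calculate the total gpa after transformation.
31.54

Step 1: Apply rule 1 to records with gpa < 1
  - 0 records get bonus of 20
  - Of these, 0 records then exceed 4 and get capped
Step 2: Apply rule 2 to records with gpa > 4
  - 0 records (original) are capped
Step 3: Calculate final sum = 31.54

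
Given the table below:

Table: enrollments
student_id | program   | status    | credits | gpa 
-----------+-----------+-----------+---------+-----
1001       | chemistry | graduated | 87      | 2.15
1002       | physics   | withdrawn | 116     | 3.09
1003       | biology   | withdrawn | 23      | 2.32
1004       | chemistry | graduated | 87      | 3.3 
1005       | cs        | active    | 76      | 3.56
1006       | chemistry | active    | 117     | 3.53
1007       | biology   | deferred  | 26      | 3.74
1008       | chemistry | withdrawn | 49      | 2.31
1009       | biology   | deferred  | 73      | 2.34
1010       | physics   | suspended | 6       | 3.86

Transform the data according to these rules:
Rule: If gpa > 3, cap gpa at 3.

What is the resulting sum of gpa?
27.12

Step 1: 6 records have gpa > 3
Step 2: These records originally summed to 21.08
Step 3: After capping: 6 × 3 = 18
Step 4: Unaffected records sum: 9.12
Step 5: Final sum = 18 + 9.12 = 27.12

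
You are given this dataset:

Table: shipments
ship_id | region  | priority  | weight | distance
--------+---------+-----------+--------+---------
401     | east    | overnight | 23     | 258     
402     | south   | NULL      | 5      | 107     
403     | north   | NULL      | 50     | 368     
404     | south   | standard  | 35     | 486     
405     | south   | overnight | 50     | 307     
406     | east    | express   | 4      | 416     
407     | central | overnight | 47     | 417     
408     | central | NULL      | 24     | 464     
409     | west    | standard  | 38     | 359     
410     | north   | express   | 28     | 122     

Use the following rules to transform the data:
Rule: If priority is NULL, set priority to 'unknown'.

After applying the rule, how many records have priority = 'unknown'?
3

Step 1: Count records where priority IS NULL
Step 2: Found 3 records with NULL priority
Step 3: These records will have priority set to 'unknown'
Step 4: Records already having priority = 'unknown': 0
Step 5: Answer: 3 + 0 = 3 records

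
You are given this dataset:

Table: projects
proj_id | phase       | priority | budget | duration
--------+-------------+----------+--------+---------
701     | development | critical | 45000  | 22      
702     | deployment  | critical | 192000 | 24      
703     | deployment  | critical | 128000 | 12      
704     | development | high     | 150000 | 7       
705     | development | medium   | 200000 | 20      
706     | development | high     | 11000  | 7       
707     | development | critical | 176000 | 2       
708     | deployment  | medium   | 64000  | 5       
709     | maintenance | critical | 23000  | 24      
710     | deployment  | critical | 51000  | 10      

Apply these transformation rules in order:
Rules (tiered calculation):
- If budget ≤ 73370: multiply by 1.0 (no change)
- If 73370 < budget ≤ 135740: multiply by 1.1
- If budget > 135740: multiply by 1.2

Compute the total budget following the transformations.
1196400.0

Step 1: Tier 1 (budget ≤ 73370): 5 records, sum = 194000 × 1.0 = 194000.0
Step 2: Tier 2 (73370 < budget ≤ 135740): 1 records, sum = 128000 × 1.1 = 140800.0
Step 3: Tier 3 (budget > 135740): 4 records, sum = 718000 × 1.2 = 861600.0
Step 4: Final sum = 194000.0 + 140800.0 + 861600.0 = 1196400.0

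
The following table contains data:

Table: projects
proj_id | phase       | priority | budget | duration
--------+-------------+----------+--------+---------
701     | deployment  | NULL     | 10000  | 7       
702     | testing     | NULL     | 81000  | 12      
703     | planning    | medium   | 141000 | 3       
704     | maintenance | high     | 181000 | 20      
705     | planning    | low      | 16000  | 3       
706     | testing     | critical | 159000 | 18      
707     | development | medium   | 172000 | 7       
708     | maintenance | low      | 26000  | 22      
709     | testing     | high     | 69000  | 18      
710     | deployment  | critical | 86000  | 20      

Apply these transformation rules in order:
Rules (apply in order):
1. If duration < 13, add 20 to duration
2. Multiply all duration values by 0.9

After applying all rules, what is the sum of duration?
207.0

Step 1: Apply Rule 1 - Add 20 to records with duration < 13
  - 5 records affected: 32 + (5 × 20) = 132
  - Unaffected records: 98
  - Sum after Rule 1: 230
Step 2: Apply Rule 2 - Multiply all by 0.9
  - 230 × 0.9 = 207.0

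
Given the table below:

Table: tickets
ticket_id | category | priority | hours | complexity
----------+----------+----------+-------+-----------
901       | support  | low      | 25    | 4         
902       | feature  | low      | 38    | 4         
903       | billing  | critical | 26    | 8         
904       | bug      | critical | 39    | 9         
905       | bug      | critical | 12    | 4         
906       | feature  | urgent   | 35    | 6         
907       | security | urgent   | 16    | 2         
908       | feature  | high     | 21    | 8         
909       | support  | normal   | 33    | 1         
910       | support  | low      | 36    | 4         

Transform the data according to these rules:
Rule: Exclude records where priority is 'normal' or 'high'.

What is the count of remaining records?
8

Step 1: Count records to exclude
  - 1 (normal) + 1 (high) = 2 records
Step 2: Total records: 10
Step 3: Remaining = 10 - 2 = 8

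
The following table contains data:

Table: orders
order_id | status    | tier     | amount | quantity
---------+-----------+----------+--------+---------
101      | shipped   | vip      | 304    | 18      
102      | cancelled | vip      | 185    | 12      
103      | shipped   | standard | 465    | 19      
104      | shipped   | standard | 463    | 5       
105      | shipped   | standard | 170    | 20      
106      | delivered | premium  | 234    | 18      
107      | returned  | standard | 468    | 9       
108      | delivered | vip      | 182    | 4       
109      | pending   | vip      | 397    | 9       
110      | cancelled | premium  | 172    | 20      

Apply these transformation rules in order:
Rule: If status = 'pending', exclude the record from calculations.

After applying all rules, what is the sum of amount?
2643

Step 1: Identify records where status = 'pending'
Step 2: The excluded records sum to 397
Step 3: Original total amount = 3040
Step 4: Remaining total = 3040 - 397 = 2643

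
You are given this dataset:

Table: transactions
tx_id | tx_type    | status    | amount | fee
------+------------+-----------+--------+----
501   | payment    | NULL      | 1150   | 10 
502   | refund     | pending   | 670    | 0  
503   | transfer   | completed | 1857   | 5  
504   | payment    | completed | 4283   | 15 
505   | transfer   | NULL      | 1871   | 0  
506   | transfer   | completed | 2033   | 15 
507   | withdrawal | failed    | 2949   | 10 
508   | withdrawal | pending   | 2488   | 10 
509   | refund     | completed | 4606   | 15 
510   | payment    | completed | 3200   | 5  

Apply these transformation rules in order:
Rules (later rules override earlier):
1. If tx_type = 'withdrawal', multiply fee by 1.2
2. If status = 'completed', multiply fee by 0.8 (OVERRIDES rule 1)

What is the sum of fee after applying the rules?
78.0

Step 1: Rule 2 takes priority for records with status = 'completed'
  - 5 records: 55 × 0.8 = 44.0
Step 2: Rule 1 applies to remaining records with tx_type = 'withdrawal'
  - 2 records: 20 × 1.2 = 24.0
Step 3: Other records unchanged: 10
Step 4: Final sum = 44.0 + 24.0 + 10 = 78.0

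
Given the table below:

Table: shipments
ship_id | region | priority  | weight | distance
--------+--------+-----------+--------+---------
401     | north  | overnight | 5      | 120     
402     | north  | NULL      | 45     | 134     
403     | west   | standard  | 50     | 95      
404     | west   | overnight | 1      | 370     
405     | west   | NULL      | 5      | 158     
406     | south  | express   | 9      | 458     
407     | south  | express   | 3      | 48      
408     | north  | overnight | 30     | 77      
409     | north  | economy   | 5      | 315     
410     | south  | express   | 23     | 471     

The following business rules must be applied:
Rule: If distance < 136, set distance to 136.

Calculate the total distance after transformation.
2452

Step 1: 5 records have distance < 136
Step 2: These records originally summed to 474
Step 3: After setting to minimum: 5 × 136 = 680
Step 4: Unaffected records sum: 1772
Step 5: Final sum = 680 + 1772 = 2452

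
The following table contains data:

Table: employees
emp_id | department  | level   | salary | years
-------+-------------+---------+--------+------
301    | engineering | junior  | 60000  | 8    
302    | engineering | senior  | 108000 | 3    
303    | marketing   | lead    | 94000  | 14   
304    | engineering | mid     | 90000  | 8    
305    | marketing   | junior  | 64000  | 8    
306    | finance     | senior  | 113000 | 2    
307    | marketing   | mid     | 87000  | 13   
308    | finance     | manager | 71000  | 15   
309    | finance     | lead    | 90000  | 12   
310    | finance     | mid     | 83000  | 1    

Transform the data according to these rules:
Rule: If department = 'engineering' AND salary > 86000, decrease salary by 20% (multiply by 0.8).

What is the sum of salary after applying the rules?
820400.0

Step 1: Find records where department = 'engineering' AND salary > 86000
Step 2: 2 records match, summing to 198000
Step 3: After multiplier: 198000 × 0.8 = 158400.0
Step 4: Unaffected records sum: 662000
Step 5: Final sum = 158400.0 + 662000 = 820400.0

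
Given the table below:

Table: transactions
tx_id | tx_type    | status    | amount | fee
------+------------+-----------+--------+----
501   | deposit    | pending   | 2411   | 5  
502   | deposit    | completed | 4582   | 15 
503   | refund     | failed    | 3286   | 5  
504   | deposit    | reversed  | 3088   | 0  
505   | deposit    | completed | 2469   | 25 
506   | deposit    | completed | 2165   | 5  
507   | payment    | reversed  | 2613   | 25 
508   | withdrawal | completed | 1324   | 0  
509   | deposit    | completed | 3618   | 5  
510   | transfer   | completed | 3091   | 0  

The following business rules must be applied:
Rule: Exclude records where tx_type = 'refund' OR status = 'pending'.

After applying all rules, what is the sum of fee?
75

Step 1: Find records where tx_type = 'refund' OR status = 'pending'
Step 2: 2 records match, summing to 10
Step 3: Original sum: 85
Step 4: Remaining sum = 85 - 10 = 75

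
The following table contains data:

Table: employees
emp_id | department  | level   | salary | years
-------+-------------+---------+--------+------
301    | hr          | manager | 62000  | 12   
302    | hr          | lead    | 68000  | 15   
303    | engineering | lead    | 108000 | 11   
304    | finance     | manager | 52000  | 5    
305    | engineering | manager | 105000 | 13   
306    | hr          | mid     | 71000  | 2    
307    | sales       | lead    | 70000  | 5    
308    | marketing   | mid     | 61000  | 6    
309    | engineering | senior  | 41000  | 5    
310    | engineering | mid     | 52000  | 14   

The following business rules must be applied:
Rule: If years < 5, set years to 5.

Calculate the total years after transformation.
91

Step 1: 1 records have years < 5
Step 2: These records originally summed to 2
Step 3: After setting to minimum: 1 × 5 = 5
Step 4: Unaffected records sum: 86
Step 5: Final sum = 5 + 86 = 91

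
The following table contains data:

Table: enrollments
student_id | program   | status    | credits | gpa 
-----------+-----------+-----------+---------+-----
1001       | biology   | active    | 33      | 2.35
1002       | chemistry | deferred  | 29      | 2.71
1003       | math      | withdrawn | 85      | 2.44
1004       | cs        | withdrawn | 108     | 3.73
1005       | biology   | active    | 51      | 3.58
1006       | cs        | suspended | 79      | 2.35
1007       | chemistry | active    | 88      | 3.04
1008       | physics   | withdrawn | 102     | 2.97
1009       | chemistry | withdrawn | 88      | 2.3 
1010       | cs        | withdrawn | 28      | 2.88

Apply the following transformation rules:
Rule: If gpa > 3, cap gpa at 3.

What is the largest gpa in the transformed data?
3

Step 1: Original maximum gpa = 3.73
Step 2: Apply cap at 3
Step 3: 3 records had gpa > 3 and were capped
Step 4: Maximum after transformation = 3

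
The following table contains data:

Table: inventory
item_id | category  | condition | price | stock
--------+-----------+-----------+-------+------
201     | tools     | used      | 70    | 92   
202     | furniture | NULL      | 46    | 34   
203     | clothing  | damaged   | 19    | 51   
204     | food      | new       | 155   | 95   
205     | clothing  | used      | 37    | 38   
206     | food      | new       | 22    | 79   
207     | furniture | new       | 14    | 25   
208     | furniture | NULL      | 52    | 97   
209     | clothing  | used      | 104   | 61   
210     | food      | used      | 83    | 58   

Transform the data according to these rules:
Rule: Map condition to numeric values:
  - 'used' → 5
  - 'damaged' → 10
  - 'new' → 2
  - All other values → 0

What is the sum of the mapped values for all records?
36

Step 1: Apply mapping to each record
Step 2: Count by status:
  'used': 4 records × 5 = 20
  'damaged': 1 records × 10 = 10
  'new': 3 records × 2 = 6
Step 3: Sum all mapped values = 36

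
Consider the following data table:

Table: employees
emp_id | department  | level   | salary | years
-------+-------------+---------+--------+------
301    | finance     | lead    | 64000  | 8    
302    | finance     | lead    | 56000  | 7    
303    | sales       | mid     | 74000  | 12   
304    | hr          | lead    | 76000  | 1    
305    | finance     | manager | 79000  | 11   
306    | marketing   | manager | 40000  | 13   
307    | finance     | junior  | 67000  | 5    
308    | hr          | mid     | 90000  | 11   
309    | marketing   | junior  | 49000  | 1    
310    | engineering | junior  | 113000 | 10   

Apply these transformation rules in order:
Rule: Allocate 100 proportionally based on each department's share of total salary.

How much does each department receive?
engineering: 15.96, finance: 37.57, hr: 23.45, marketing: 12.57, sales: 10.45

Step 1: Calculate total salary = 708000
Step 2: Calculate each department's proportion:
  engineering: 113000/708000 = 15.96% → 15.96
  finance: 266000/708000 = 37.57% → 37.57
  hr: 166000/708000 = 23.45% → 23.45
  marketing: 89000/708000 = 12.57% → 12.57
  sales: 74000/708000 = 10.45% → 10.45
Step 3: Verify: sum of allocations ≈ 100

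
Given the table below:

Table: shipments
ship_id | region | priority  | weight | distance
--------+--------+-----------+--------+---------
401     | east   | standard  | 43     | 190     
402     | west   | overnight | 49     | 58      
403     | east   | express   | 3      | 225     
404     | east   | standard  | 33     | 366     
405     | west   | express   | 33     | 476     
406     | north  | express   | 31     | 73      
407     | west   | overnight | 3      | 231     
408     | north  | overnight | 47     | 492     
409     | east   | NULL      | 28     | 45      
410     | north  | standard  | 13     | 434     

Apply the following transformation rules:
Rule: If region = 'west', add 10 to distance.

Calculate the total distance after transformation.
2620

Step 1: Count records where region = 'west': 3
Step 2: Total bonus added: 3 × 10 = 30
Step 3: Original sum of distance: 2590
Step 4: Final sum = 2590 + 30 = 2620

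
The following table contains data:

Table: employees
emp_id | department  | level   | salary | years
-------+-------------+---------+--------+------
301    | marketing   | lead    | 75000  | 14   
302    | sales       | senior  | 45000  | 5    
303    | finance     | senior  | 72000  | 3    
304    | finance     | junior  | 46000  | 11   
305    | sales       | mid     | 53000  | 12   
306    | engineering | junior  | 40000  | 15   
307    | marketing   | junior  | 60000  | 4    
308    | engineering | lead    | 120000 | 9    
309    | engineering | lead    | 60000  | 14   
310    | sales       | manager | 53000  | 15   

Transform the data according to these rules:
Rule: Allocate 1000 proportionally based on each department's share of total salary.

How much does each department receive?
engineering: 352.56, finance: 189.1, marketing: 216.35, sales: 241.99

Step 1: Calculate total salary = 624000
Step 2: Calculate each department's proportion:
  engineering: 220000/624000 = 35.26% → 352.56
  finance: 118000/624000 = 18.91% → 189.1
  marketing: 135000/624000 = 21.63% → 216.35
  sales: 151000/624000 = 24.20% → 241.99
Step 3: Verify: sum of allocations ≈ 1000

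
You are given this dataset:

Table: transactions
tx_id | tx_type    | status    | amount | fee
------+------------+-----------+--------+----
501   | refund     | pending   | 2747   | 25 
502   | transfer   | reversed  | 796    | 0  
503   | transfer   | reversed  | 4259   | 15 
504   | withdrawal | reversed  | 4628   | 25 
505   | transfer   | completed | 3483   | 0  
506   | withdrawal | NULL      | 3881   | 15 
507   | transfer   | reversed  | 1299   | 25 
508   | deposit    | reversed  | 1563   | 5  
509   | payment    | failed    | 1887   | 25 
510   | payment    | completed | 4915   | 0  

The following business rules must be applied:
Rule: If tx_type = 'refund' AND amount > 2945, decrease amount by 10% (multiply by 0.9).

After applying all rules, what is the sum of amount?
29458

Step 1: Find records where tx_type = 'refund' AND amount > 2945
Step 2: 0 records match, summing to 0
Step 3: After multiplier: 0 × 0.9 = 0.0
Step 4: Unaffected records sum: 29458
Step 5: Final sum = 0.0 + 29458 = 29458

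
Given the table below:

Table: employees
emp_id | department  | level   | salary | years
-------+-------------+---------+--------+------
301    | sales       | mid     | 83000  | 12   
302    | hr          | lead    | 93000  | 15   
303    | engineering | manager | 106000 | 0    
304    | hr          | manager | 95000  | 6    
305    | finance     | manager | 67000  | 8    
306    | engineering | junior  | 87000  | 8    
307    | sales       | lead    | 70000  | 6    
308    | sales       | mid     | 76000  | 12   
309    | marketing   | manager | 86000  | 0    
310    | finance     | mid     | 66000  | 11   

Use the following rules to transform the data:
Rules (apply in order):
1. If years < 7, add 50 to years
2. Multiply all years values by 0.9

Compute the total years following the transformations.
250.2

Step 1: Apply Rule 1 - Add 50 to records with years < 7
  - 4 records affected: 12 + (4 × 50) = 212
  - Unaffected records: 66
  - Sum after Rule 1: 278
Step 2: Apply Rule 2 - Multiply all by 0.9
  - 278 × 0.9 = 250.2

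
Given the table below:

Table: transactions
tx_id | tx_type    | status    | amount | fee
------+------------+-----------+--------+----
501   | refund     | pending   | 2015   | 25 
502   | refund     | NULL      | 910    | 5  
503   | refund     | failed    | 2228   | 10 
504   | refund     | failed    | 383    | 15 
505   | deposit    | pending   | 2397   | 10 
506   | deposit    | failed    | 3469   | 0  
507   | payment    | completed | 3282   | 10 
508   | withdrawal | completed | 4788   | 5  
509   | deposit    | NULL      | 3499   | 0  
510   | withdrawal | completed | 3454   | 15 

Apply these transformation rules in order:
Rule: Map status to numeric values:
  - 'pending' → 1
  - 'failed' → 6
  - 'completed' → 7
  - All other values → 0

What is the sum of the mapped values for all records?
41

Step 1: Apply mapping to each record
Step 2: Count by status:
  'pending': 2 records × 1 = 2
  'failed': 3 records × 6 = 18
  'completed': 3 records × 7 = 21
Step 3: Sum all mapped values = 41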